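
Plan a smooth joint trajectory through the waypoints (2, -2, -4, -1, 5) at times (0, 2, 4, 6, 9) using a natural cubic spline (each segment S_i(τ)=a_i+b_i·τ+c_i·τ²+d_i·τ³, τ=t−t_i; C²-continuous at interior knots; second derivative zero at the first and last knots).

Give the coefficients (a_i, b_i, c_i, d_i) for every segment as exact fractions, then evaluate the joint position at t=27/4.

  seg 0: a=2 b=-149/71 c=0 d=7/284
  seg 1: a=-2 b=-128/71 c=21/142 d=9/71
  seg 2: a=-4 b=22/71 c=129/142 d=-89/568
  seg 3: a=-1 b=293/142 c=-9/284 d=1/284
S(27/4) = 9655/18176

Δ: Δ0=-2, Δ1=-1, Δ2=3/2, Δ3=2
row 1: diag=8, rhs=6; c'=1/4, d'=3/4
row 2: denom=8−2·1/4=15/2; d'=(15−2·3/4)/(15/2)=9/5
row 3: denom=10−2·4/15=142/15; d'=(3−2·9/5)/(142/15)=-9/142
back: M3=-9/142
back: M2=9/5−4/15·-9/142=129/71
back: M1=3/4−1/4·129/71=21/71
M: M0=0, M1=21/71, M2=129/71, M3=-9/142, M4=0
seg 0: a=2, c=M0/2=0, d=(M1−M0)/(6·2)=7/284, b=Δ0−h0·(2M0+M1)/6=-149/71
seg 1: a=-2, c=M1/2=21/142, d=(M2−M1)/(6·2)=9/71, b=Δ1−h1·(2M1+M2)/6=-128/71
seg 2: a=-4, c=M2/2=129/142, d=(M3−M2)/(6·2)=-89/568, b=Δ2−h2·(2M2+M3)/6=22/71
seg 3: a=-1, c=M3/2=-9/284, d=(M4−M3)/(6·3)=1/284, b=Δ3−h3·(2M3+M4)/6=293/142
t_q=27/4 → seg 3, τ=3/4; S=-1+293/142·τ+-9/284·τ²+1/284·τ³=9655/18176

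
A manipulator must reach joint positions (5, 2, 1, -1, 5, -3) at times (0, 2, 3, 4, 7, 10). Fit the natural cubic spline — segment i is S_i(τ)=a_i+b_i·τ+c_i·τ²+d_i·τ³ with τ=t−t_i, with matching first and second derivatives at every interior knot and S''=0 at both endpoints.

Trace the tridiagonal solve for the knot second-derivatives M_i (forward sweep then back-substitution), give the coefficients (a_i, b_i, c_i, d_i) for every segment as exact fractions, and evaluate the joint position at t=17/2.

  seg 0: a=5 b=-7055/3858 c=0 d=317/3858
  seg 1: a=2 b=-3251/3858 c=317/643 d=-2509/3858
  seg 2: a=1 b=-3487/1929 c=-1875/1286 d=4883/3858
  seg 3: a=-1 b=-3575/3858 c=1504/643 d=-15781/34722
  seg 4: a=5 b=1613/1929 c=-6757/3858 d=6757/34722
S(17/2) = 30559/10288

Δ: Δ0=-3/2, Δ1=-1, Δ2=-2, Δ3=2, Δ4=-8/3
row 1: diag=6, rhs=3; c'=1/6, d'=1/2
row 2: denom=4−1·1/6=23/6; d'=(-6−1·1/2)/(23/6)=-39/23
row 3: denom=8−1·6/23=178/23; d'=(24−1·-39/23)/(178/23)=591/178
row 4: denom=12−3·69/178=1929/178; d'=(-28−3·591/178)/(1929/178)=-6757/1929
back: M4=-6757/1929
back: M3=591/178−69/178·-6757/1929=3008/643
back: M2=-39/23−6/23·3008/643=-1875/643
back: M1=1/2−1/6·-1875/643=634/643
M: M0=0, M1=634/643, M2=-1875/643, M3=3008/643, M4=-6757/1929, M5=0
seg 0: a=5, c=M0/2=0, d=(M1−M0)/(6·2)=317/3858, b=Δ0−h0·(2M0+M1)/6=-7055/3858
seg 1: a=2, c=M1/2=317/643, d=(M2−M1)/(6·1)=-2509/3858, b=Δ1−h1·(2M1+M2)/6=-3251/3858
seg 2: a=1, c=M2/2=-1875/1286, d=(M3−M2)/(6·1)=4883/3858, b=Δ2−h2·(2M2+M3)/6=-3487/1929
seg 3: a=-1, c=M3/2=1504/643, d=(M4−M3)/(6·3)=-15781/34722, b=Δ3−h3·(2M3+M4)/6=-3575/3858
seg 4: a=5, c=M4/2=-6757/3858, d=(M5−M4)/(6·3)=6757/34722, b=Δ4−h4·(2M4+M5)/6=1613/1929
t_q=17/2 → seg 4, τ=3/2; S=5+1613/1929·τ+-6757/3858·τ²+6757/34722·τ³=30559/10288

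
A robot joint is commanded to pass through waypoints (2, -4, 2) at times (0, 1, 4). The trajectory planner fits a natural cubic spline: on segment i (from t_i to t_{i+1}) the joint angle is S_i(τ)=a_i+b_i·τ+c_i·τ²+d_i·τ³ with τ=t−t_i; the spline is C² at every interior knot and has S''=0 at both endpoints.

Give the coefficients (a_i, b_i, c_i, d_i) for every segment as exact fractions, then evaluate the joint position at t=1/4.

Δ: Δ0=-6, Δ1=2
row 1: diag=8, rhs=48; c'=3/8, d'=6
back: M1=6
M: M0=0, M1=6, M2=0
seg 0: a=2, c=M0/2=0, d=(M1−M0)/(6·1)=1, b=Δ0−h0·(2M0+M1)/6=-7
seg 1: a=-4, c=M1/2=3, d=(M2−M1)/(6·3)=-1/3, b=Δ1−h1·(2M1+M2)/6=-4
t_q=1/4 → seg 0, τ=1/4; S=2+-7·τ+0·τ²+1·τ³=17/64

  seg 0: a=2 b=-7 c=0 d=1
  seg 1: a=-4 b=-4 c=3 d=-1/3
S(1/4) = 17/64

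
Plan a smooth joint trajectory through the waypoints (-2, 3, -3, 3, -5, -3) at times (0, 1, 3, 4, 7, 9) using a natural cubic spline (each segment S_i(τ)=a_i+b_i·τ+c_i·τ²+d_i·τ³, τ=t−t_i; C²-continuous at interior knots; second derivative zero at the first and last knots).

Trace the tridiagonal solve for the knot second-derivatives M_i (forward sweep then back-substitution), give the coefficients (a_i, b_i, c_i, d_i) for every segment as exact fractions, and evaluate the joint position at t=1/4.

  seg 0: a=-2 b=11896/1659 c=0 d=-3601/1659
  seg 1: a=3 b=1093/1659 c=-3601/553 d=3884/1659
  seg 2: a=-3 b=4489/1659 c=4167/553 d=-7036/1659
  seg 3: a=3 b=8383/1659 c=-2869/553 d=482/553
  seg 4: a=-5 b=-4217/1659 c=1469/553 d=-1469/3318
S(1/4) = -8539/35392

Δ: Δ0=5, Δ1=-3, Δ2=6, Δ3=-8/3, Δ4=1
row 1: diag=6, rhs=-48; c'=1/3, d'=-8
row 2: denom=6−2·1/3=16/3; d'=(54−2·-8)/(16/3)=105/8
row 3: denom=8−1·3/16=125/16; d'=(-52−1·105/8)/(125/16)=-1042/125
row 4: denom=10−3·48/125=1106/125; d'=(22−3·-1042/125)/(1106/125)=2938/553
back: M4=2938/553
back: M3=-1042/125−48/125·2938/553=-5738/553
back: M2=105/8−3/16·-5738/553=8334/553
back: M1=-8−1/3·8334/553=-7202/553
M: M0=0, M1=-7202/553, M2=8334/553, M3=-5738/553, M4=2938/553, M5=0
seg 0: a=-2, c=M0/2=0, d=(M1−M0)/(6·1)=-3601/1659, b=Δ0−h0·(2M0+M1)/6=11896/1659
seg 1: a=3, c=M1/2=-3601/553, d=(M2−M1)/(6·2)=3884/1659, b=Δ1−h1·(2M1+M2)/6=1093/1659
seg 2: a=-3, c=M2/2=4167/553, d=(M3−M2)/(6·1)=-7036/1659, b=Δ2−h2·(2M2+M3)/6=4489/1659
seg 3: a=3, c=M3/2=-2869/553, d=(M4−M3)/(6·3)=482/553, b=Δ3−h3·(2M3+M4)/6=8383/1659
seg 4: a=-5, c=M4/2=1469/553, d=(M5−M4)/(6·2)=-1469/3318, b=Δ4−h4·(2M4+M5)/6=-4217/1659
t_q=1/4 → seg 0, τ=1/4; S=-2+11896/1659·τ+0·τ²+-3601/1659·τ³=-8539/35392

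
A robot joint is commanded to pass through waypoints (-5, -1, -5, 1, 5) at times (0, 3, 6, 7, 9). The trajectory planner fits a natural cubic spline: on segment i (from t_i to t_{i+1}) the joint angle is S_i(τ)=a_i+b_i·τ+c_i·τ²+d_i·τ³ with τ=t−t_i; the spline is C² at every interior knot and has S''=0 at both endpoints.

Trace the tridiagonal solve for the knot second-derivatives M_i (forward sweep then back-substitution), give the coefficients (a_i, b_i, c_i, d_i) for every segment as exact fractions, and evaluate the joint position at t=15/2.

Δ: Δ0=4/3, Δ1=-4/3, Δ2=6, Δ3=2
row 1: diag=12, rhs=-16; c'=1/4, d'=-4/3
row 2: denom=8−3·1/4=29/4; d'=(44−3·-4/3)/(29/4)=192/29
row 3: denom=6−1·4/29=170/29; d'=(-24−1·192/29)/(170/29)=-444/85
back: M3=-444/85
back: M2=192/29−4/29·-444/85=624/85
back: M1=-4/3−1/4·624/85=-808/255
M: M0=0, M1=-808/255, M2=624/85, M3=-444/85, M4=0
seg 0: a=-5, c=M0/2=0, d=(M1−M0)/(6·3)=-404/2295, b=Δ0−h0·(2M0+M1)/6=248/85
seg 1: a=-1, c=M1/2=-404/255, d=(M2−M1)/(6·3)=268/459, b=Δ1−h1·(2M1+M2)/6=-156/85
seg 2: a=-5, c=M2/2=312/85, d=(M3−M2)/(6·1)=-178/85, b=Δ2−h2·(2M2+M3)/6=376/85
seg 3: a=1, c=M3/2=-222/85, d=(M4−M3)/(6·2)=37/85, b=Δ3−h3·(2M3+M4)/6=466/85
t_q=15/2 → seg 3, τ=1/2; S=1+466/85·τ+-222/85·τ²+37/85·τ³=2137/680

  seg 0: a=-5 b=248/85 c=0 d=-404/2295
  seg 1: a=-1 b=-156/85 c=-404/255 d=268/459
  seg 2: a=-5 b=376/85 c=312/85 d=-178/85
  seg 3: a=1 b=466/85 c=-222/85 d=37/85
S(15/2) = 2137/680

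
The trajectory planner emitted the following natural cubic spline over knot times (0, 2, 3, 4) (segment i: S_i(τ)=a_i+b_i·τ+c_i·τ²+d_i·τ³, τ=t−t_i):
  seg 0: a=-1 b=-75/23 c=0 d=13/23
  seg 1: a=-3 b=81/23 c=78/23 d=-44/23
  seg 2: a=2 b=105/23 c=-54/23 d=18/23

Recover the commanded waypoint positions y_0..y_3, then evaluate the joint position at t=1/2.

y_0=-1 y_1=-3 y_2=2 y_3=5
S(1/2) = -471/184

y_0 = S_0(0) = a_0 = -1
y_1 = S_1(0) = a_1 = -3
y_2 = S_2(0) = a_2 = 2
y_3 = S_2(1) = 5
t_q=1/2 is in segment 0 (τ=1/2); S_0(τ)=-471/184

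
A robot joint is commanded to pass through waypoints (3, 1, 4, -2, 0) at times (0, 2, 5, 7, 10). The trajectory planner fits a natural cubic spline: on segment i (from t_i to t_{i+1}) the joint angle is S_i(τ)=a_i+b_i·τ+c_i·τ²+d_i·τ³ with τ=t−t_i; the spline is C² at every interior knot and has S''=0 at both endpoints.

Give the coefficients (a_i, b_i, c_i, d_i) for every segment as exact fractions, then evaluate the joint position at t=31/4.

Δ: Δ0=-1, Δ1=1, Δ2=-3, Δ3=2/3
row 1: diag=10, rhs=12; c'=3/10, d'=6/5
row 2: denom=10−3·3/10=91/10; d'=(-24−3·6/5)/(91/10)=-276/91
row 3: denom=10−2·20/91=870/91; d'=(22−2·-276/91)/(870/91)=1277/435
back: M3=1277/435
back: M2=-276/91−20/91·1277/435=-320/87
back: M1=6/5−3/10·-320/87=334/145
M: M0=0, M1=334/145, M2=-320/87, M3=1277/435, M4=0
seg 0: a=3, c=M0/2=0, d=(M1−M0)/(6·2)=167/870, b=Δ0−h0·(2M0+M1)/6=-769/435
seg 1: a=1, c=M1/2=167/145, d=(M2−M1)/(6·3)=-1301/3915, b=Δ1−h1·(2M1+M2)/6=233/435
seg 2: a=4, c=M2/2=-160/87, d=(M3−M2)/(6·2)=959/1740, b=Δ2−h2·(2M2+M3)/6=-664/435
seg 3: a=-2, c=M3/2=1277/870, d=(M4−M3)/(6·3)=-1277/7830, b=Δ3−h3·(2M3+M4)/6=-329/145
t_q=31/4 → seg 3, τ=3/4; S=-2+-329/145·τ+1277/870·τ²+-1277/7830·τ³=-54657/18560

  seg 0: a=3 b=-769/435 c=0 d=167/870
  seg 1: a=1 b=233/435 c=167/145 d=-1301/3915
  seg 2: a=4 b=-664/435 c=-160/87 d=959/1740
  seg 3: a=-2 b=-329/145 c=1277/870 d=-1277/7830
S(31/4) = -54657/18560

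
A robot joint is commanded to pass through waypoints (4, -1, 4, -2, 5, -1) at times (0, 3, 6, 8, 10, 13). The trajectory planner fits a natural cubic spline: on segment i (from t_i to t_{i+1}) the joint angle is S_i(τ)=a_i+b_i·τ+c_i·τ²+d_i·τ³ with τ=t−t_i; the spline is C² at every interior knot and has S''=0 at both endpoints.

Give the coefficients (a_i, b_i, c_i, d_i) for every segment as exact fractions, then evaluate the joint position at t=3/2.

  seg 0: a=4 b=-695/221 c=0 d=980/5967
  seg 1: a=-1 b=285/221 c=980/663 d=-2690/5967
  seg 2: a=4 b=-445/221 c=-570/221 d=461/442
  seg 3: a=-2 b=41/221 c=813/221 d=-1787/1768
  seg 4: a=5 b=1225/442 c=-2109/884 d=703/2652
S(3/2) = -36/221

Δ: Δ0=-5/3, Δ1=5/3, Δ2=-3, Δ3=7/2, Δ4=-2
row 1: diag=12, rhs=20; c'=1/4, d'=5/3
row 2: denom=10−3·1/4=37/4; d'=(-28−3·5/3)/(37/4)=-132/37
row 3: denom=8−2·8/37=280/37; d'=(39−2·-132/37)/(280/37)=1707/280
row 4: denom=10−2·37/140=663/70; d'=(-33−2·1707/280)/(663/70)=-2109/442
back: M4=-2109/442
back: M3=1707/280−37/140·-2109/442=1626/221
back: M2=-132/37−8/37·1626/221=-1140/221
back: M1=5/3−1/4·-1140/221=1960/663
M: M0=0, M1=1960/663, M2=-1140/221, M3=1626/221, M4=-2109/442, M5=0
seg 0: a=4, c=M0/2=0, d=(M1−M0)/(6·3)=980/5967, b=Δ0−h0·(2M0+M1)/6=-695/221
seg 1: a=-1, c=M1/2=980/663, d=(M2−M1)/(6·3)=-2690/5967, b=Δ1−h1·(2M1+M2)/6=285/221
seg 2: a=4, c=M2/2=-570/221, d=(M3−M2)/(6·2)=461/442, b=Δ2−h2·(2M2+M3)/6=-445/221
seg 3: a=-2, c=M3/2=813/221, d=(M4−M3)/(6·2)=-1787/1768, b=Δ3−h3·(2M3+M4)/6=41/221
seg 4: a=5, c=M4/2=-2109/884, d=(M5−M4)/(6·3)=703/2652, b=Δ4−h4·(2M4+M5)/6=1225/442
t_q=3/2 → seg 0, τ=3/2; S=4+-695/221·τ+0·τ²+980/5967·τ³=-36/221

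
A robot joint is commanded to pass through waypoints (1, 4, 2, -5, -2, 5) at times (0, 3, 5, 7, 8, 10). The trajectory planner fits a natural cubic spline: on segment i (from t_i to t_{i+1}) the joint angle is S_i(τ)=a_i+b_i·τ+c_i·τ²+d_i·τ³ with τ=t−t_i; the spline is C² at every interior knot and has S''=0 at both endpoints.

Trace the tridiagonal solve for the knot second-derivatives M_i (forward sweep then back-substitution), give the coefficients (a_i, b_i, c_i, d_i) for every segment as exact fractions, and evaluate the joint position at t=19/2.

Δ: Δ0=1, Δ1=-1, Δ2=-7/2, Δ3=3, Δ4=7/2
row 1: diag=10, rhs=-12; c'=1/5, d'=-6/5
row 2: denom=8−2·1/5=38/5; d'=(-15−2·-6/5)/(38/5)=-63/38
row 3: denom=6−2·5/19=104/19; d'=(39−2·-63/38)/(104/19)=201/26
row 4: denom=6−1·19/104=605/104; d'=(3−1·201/26)/(605/104)=-492/605
back: M4=-492/605
back: M3=201/26−19/104·-492/605=4767/605
back: M2=-63/38−5/19·4767/605=-903/242
back: M1=-6/5−1/5·-903/242=-549/1210
M: M0=0, M1=-549/1210, M2=-903/242, M3=4767/605, M4=-492/605, M5=0
seg 0: a=1, c=M0/2=0, d=(M1−M0)/(6·3)=-61/2420, b=Δ0−h0·(2M0+M1)/6=2969/2420
seg 1: a=4, c=M1/2=-549/2420, d=(M2−M1)/(6·2)=-661/2420, b=Δ1−h1·(2M1+M2)/6=661/1210
seg 2: a=2, c=M2/2=-903/484, d=(M3−M2)/(6·2)=4683/4840, b=Δ2−h2·(2M2+M3)/6=-4403/1210
seg 3: a=-5, c=M3/2=4767/1210, d=(M4−M3)/(6·1)=-1753/1210, b=Δ3−h3·(2M3+M4)/6=28/55
seg 4: a=-2, c=M4/2=-246/605, d=(M5−M4)/(6·2)=41/605, b=Δ4−h4·(2M4+M5)/6=4891/1210
t_q=19/2 → seg 4, τ=3/2; S=-2+4891/1210·τ+-246/605·τ²+41/605·τ³=3269/968

  seg 0: a=1 b=2969/2420 c=0 d=-61/2420
  seg 1: a=4 b=661/1210 c=-549/2420 d=-661/2420
  seg 2: a=2 b=-4403/1210 c=-903/484 d=4683/4840
  seg 3: a=-5 b=28/55 c=4767/1210 d=-1753/1210
  seg 4: a=-2 b=4891/1210 c=-246/605 d=41/605
S(19/2) = 3269/968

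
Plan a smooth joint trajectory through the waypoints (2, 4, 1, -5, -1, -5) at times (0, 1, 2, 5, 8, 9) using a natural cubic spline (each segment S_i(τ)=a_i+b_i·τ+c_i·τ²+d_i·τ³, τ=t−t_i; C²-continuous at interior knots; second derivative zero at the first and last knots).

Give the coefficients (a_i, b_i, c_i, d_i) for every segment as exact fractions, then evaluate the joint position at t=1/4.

  seg 0: a=2 b=7897/2409 c=0 d=-3079/2409
  seg 1: a=4 b=-1340/2409 c=-3079/803 d=3350/2409
  seg 2: a=1 b=-9764/2409 c=271/803 d=2507/21681
  seg 3: a=-5 b=2635/2409 c=3320/2409 d=-853/1971
  seg 4: a=-1 b=-5594/2409 c=-2021/803 d=2021/2409
S(1/4) = 143875/51392

Δ: Δ0=2, Δ1=-3, Δ2=-2, Δ3=4/3, Δ4=-4
row 1: diag=4, rhs=-30; c'=1/4, d'=-15/2
row 2: denom=8−1·1/4=31/4; d'=(6−1·-15/2)/(31/4)=54/31
row 3: denom=12−3·12/31=336/31; d'=(20−3·54/31)/(336/31)=229/168
row 4: denom=8−3·31/112=803/112; d'=(-32−3·229/168)/(803/112)=-4042/803
back: M4=-4042/803
back: M3=229/168−31/112·-4042/803=6640/2409
back: M2=54/31−12/31·6640/2409=542/803
back: M1=-15/2−1/4·542/803=-6158/803
M: M0=0, M1=-6158/803, M2=542/803, M3=6640/2409, M4=-4042/803, M5=0
seg 0: a=2, c=M0/2=0, d=(M1−M0)/(6·1)=-3079/2409, b=Δ0−h0·(2M0+M1)/6=7897/2409
seg 1: a=4, c=M1/2=-3079/803, d=(M2−M1)/(6·1)=3350/2409, b=Δ1−h1·(2M1+M2)/6=-1340/2409
seg 2: a=1, c=M2/2=271/803, d=(M3−M2)/(6·3)=2507/21681, b=Δ2−h2·(2M2+M3)/6=-9764/2409
seg 3: a=-5, c=M3/2=3320/2409, d=(M4−M3)/(6·3)=-853/1971, b=Δ3−h3·(2M3+M4)/6=2635/2409
seg 4: a=-1, c=M4/2=-2021/803, d=(M5−M4)/(6·1)=2021/2409, b=Δ4−h4·(2M4+M5)/6=-5594/2409
t_q=1/4 → seg 0, τ=1/4; S=2+7897/2409·τ+0·τ²+-3079/2409·τ³=143875/51392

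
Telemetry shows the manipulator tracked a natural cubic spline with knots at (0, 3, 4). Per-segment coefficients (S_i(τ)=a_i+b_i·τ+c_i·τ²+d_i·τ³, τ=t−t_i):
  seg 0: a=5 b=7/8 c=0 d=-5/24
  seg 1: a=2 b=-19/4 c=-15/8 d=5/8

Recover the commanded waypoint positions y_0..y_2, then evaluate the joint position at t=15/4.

y_0=5 y_1=2 y_2=-4
S(15/4) = -1205/512

y_0 = S_0(0) = a_0 = 5
y_1 = S_1(0) = a_1 = 2
y_2 = S_1(1) = -4
t_q=15/4 is in segment 1 (τ=3/4); S_1(τ)=-1205/512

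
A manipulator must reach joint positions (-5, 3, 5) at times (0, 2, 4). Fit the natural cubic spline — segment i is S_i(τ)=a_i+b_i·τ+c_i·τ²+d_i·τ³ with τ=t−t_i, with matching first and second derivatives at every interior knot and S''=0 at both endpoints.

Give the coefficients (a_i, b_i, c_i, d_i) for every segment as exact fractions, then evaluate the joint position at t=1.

Δ: Δ0=4, Δ1=1
row 1: diag=8, rhs=-18; c'=1/4, d'=-9/4
back: M1=-9/4
M: M0=0, M1=-9/4, M2=0
seg 0: a=-5, c=M0/2=0, d=(M1−M0)/(6·2)=-3/16, b=Δ0−h0·(2M0+M1)/6=19/4
seg 1: a=3, c=M1/2=-9/8, d=(M2−M1)/(6·2)=3/16, b=Δ1−h1·(2M1+M2)/6=5/2
t_q=1 → seg 0, τ=1; S=-5+19/4·τ+0·τ²+-3/16·τ³=-7/16

  seg 0: a=-5 b=19/4 c=0 d=-3/16
  seg 1: a=3 b=5/2 c=-9/8 d=3/16
S(1) = -7/16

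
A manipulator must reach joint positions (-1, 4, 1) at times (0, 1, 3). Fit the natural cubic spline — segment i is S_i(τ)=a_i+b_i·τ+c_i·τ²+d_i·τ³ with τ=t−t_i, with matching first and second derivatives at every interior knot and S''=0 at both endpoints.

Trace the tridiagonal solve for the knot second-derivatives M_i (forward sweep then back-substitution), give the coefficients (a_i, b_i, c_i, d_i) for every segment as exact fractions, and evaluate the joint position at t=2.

Δ: Δ0=5, Δ1=-3/2
row 1: diag=6, rhs=-39; c'=1/3, d'=-13/2
back: M1=-13/2
M: M0=0, M1=-13/2, M2=0
seg 0: a=-1, c=M0/2=0, d=(M1−M0)/(6·1)=-13/12, b=Δ0−h0·(2M0+M1)/6=73/12
seg 1: a=4, c=M1/2=-13/4, d=(M2−M1)/(6·2)=13/24, b=Δ1−h1·(2M1+M2)/6=17/6
t_q=2 → seg 1, τ=1; S=4+17/6·τ+-13/4·τ²+13/24·τ³=33/8

  seg 0: a=-1 b=73/12 c=0 d=-13/12
  seg 1: a=4 b=17/6 c=-13/4 d=13/24
S(2) = 33/8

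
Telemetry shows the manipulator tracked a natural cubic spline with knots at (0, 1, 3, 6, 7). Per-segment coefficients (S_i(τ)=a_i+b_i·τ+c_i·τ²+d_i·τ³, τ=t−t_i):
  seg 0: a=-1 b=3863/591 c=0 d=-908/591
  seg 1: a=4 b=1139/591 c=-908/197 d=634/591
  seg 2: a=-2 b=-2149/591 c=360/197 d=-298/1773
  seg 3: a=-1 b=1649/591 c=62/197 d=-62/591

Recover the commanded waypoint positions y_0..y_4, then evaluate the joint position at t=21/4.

y_0=-1 y_1=4 y_2=-2 y_3=-1 y_4=2
S(21/4) = -17933/6304

y_0 = S_0(0) = a_0 = -1
y_1 = S_1(0) = a_1 = 4
y_2 = S_2(0) = a_2 = -2
y_3 = S_3(0) = a_3 = -1
y_4 = S_3(1) = 2
t_q=21/4 is in segment 2 (τ=9/4); S_2(τ)=-17933/6304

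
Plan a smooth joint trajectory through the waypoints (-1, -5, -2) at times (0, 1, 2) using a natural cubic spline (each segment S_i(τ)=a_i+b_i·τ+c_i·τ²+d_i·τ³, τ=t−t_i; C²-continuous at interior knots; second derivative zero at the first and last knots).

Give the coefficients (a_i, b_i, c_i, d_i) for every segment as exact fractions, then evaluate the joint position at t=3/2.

Δ: Δ0=-4, Δ1=3
row 1: diag=4, rhs=42; c'=1/4, d'=21/2
back: M1=21/2
M: M0=0, M1=21/2, M2=0
seg 0: a=-1, c=M0/2=0, d=(M1−M0)/(6·1)=7/4, b=Δ0−h0·(2M0+M1)/6=-23/4
seg 1: a=-5, c=M1/2=21/4, d=(M2−M1)/(6·1)=-7/4, b=Δ1−h1·(2M1+M2)/6=-1/2
t_q=3/2 → seg 1, τ=1/2; S=-5+-1/2·τ+21/4·τ²+-7/4·τ³=-133/32

  seg 0: a=-1 b=-23/4 c=0 d=7/4
  seg 1: a=-5 b=-1/2 c=21/4 d=-7/4
S(3/2) = -133/32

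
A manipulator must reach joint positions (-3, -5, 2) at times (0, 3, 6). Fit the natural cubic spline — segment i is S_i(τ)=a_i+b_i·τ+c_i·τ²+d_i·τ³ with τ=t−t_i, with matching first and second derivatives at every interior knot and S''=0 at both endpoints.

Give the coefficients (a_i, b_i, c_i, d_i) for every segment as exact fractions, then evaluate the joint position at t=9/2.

Δ: Δ0=-2/3, Δ1=7/3
row 1: diag=12, rhs=18; c'=1/4, d'=3/2
back: M1=3/2
M: M0=0, M1=3/2, M2=0
seg 0: a=-3, c=M0/2=0, d=(M1−M0)/(6·3)=1/12, b=Δ0−h0·(2M0+M1)/6=-17/12
seg 1: a=-5, c=M1/2=3/4, d=(M2−M1)/(6·3)=-1/12, b=Δ1−h1·(2M1+M2)/6=5/6
t_q=9/2 → seg 1, τ=3/2; S=-5+5/6·τ+3/4·τ²+-1/12·τ³=-75/32

  seg 0: a=-3 b=-17/12 c=0 d=1/12
  seg 1: a=-5 b=5/6 c=3/4 d=-1/12
S(9/2) = -75/32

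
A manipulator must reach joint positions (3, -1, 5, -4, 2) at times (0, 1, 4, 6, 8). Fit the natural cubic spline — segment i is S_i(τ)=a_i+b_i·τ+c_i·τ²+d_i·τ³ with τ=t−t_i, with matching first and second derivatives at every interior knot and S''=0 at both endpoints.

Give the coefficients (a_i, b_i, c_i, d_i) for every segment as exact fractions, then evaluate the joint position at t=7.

Δ: Δ0=-4, Δ1=2, Δ2=-9/2, Δ3=3
row 1: diag=8, rhs=36; c'=3/8, d'=9/2
row 2: denom=10−3·3/8=71/8; d'=(-39−3·9/2)/(71/8)=-420/71
row 3: denom=8−2·16/71=536/71; d'=(45−2·-420/71)/(536/71)=4035/536
back: M3=4035/536
back: M2=-420/71−16/71·4035/536=-510/67
back: M1=9/2−3/8·-510/67=1971/268
M: M0=0, M1=1971/268, M2=-510/67, M3=4035/536, M4=0
seg 0: a=3, c=M0/2=0, d=(M1−M0)/(6·1)=657/536, b=Δ0−h0·(2M0+M1)/6=-2801/536
seg 1: a=-1, c=M1/2=1971/536, d=(M2−M1)/(6·3)=-1337/1608, b=Δ1−h1·(2M1+M2)/6=-415/268
seg 2: a=5, c=M2/2=-255/67, d=(M3−M2)/(6·2)=2705/2144, b=Δ2−h2·(2M2+M3)/6=-1037/536
seg 3: a=-4, c=M3/2=4035/1072, d=(M4−M3)/(6·2)=-1345/2144, b=Δ3−h3·(2M3+M4)/6=-541/268
t_q=7 → seg 3, τ=1; S=-4+-541/268·τ+4035/1072·τ²+-1345/2144·τ³=-6179/2144

  seg 0: a=3 b=-2801/536 c=0 d=657/536
  seg 1: a=-1 b=-415/268 c=1971/536 d=-1337/1608
  seg 2: a=5 b=-1037/536 c=-255/67 d=2705/2144
  seg 3: a=-4 b=-541/268 c=4035/1072 d=-1345/2144
S(7) = -6179/2144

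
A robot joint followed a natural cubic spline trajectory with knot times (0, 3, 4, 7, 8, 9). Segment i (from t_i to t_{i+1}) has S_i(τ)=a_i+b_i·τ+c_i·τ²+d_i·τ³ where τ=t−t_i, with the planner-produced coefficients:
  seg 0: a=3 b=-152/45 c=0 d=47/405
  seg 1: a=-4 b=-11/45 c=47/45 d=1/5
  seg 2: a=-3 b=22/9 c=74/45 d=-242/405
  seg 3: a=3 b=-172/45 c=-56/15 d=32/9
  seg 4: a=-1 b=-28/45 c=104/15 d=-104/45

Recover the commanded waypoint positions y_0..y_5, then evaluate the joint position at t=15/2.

y_0 = S_0(0) = a_0 = 3
y_1 = S_1(0) = a_1 = -4
y_2 = S_2(0) = a_2 = -3
y_3 = S_3(0) = a_3 = 3
y_4 = S_4(0) = a_4 = -1
y_5 = S_4(1) = 3
t_q=15/2 is in segment 3 (τ=1/2); S_3(τ)=3/5

y_0=3 y_1=-4 y_2=-3 y_3=3 y_4=-1 y_5=3
S(15/2) = 3/5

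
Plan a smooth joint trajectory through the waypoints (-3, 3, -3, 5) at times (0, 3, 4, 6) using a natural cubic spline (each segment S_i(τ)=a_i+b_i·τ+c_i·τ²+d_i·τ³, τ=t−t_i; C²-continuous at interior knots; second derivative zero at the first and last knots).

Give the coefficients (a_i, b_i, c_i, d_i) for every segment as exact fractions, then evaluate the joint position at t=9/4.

Δ: Δ0=2, Δ1=-6, Δ2=4
row 1: diag=8, rhs=-48; c'=1/8, d'=-6
row 2: denom=6−1·1/8=47/8; d'=(60−1·-6)/(47/8)=528/47
back: M2=528/47
back: M1=-6−1/8·528/47=-348/47
M: M0=0, M1=-348/47, M2=528/47, M3=0
seg 0: a=-3, c=M0/2=0, d=(M1−M0)/(6·3)=-58/141, b=Δ0−h0·(2M0+M1)/6=268/47
seg 1: a=3, c=M1/2=-174/47, d=(M2−M1)/(6·1)=146/47, b=Δ1−h1·(2M1+M2)/6=-254/47
seg 2: a=-3, c=M2/2=264/47, d=(M3−M2)/(6·2)=-44/47, b=Δ2−h2·(2M2+M3)/6=-164/47
t_q=9/4 → seg 0, τ=9/4; S=-3+268/47·τ+0·τ²+-58/141·τ³=7737/1504

  seg 0: a=-3 b=268/47 c=0 d=-58/141
  seg 1: a=3 b=-254/47 c=-174/47 d=146/47
  seg 2: a=-3 b=-164/47 c=264/47 d=-44/47
S(9/4) = 7737/1504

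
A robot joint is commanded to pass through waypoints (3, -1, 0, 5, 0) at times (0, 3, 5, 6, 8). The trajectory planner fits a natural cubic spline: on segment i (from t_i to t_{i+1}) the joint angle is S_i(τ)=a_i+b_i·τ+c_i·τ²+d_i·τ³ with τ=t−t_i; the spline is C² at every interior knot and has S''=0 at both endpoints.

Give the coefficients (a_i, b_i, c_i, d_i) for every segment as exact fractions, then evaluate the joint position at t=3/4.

Δ: Δ0=-4/3, Δ1=1/2, Δ2=5, Δ3=-5/2
row 1: diag=10, rhs=11; c'=1/5, d'=11/10
row 2: denom=6−2·1/5=28/5; d'=(27−2·11/10)/(28/5)=31/7
row 3: denom=6−1·5/28=163/28; d'=(-45−1·31/7)/(163/28)=-1384/163
back: M3=-1384/163
back: M2=31/7−5/28·-1384/163=969/163
back: M1=11/10−1/5·969/163=-29/326
M: M0=0, M1=-29/326, M2=969/163, M3=-1384/163, M4=0
seg 0: a=3, c=M0/2=0, d=(M1−M0)/(6·3)=-29/5868, b=Δ0−h0·(2M0+M1)/6=-2521/1956
seg 1: a=-1, c=M1/2=-29/652, d=(M2−M1)/(6·2)=1967/3912, b=Δ1−h1·(2M1+M2)/6=-1391/978
seg 2: a=0, c=M2/2=969/326, d=(M3−M2)/(6·1)=-2353/978, b=Δ2−h2·(2M2+M3)/6=2168/489
seg 3: a=5, c=M3/2=-692/163, d=(M4−M3)/(6·2)=346/489, b=Δ3−h3·(2M3+M4)/6=3091/978
t_q=3/4 → seg 0, τ=3/4; S=3+-2521/1956·τ+0·τ²+-29/5868·τ³=84761/41728

  seg 0: a=3 b=-2521/1956 c=0 d=-29/5868
  seg 1: a=-1 b=-1391/978 c=-29/652 d=1967/3912
  seg 2: a=0 b=2168/489 c=969/326 d=-2353/978
  seg 3: a=5 b=3091/978 c=-692/163 d=346/489
S(3/4) = 84761/41728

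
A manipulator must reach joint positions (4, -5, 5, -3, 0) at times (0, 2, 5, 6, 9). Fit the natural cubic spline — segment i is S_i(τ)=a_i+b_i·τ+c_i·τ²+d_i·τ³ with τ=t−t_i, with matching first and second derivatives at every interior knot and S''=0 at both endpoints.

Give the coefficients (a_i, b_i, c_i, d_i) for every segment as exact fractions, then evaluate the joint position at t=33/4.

Δ: Δ0=-9/2, Δ1=10/3, Δ2=-8, Δ3=1
row 1: diag=10, rhs=47; c'=3/10, d'=47/10
row 2: denom=8−3·3/10=71/10; d'=(-68−3·47/10)/(71/10)=-821/71
row 3: denom=8−1·10/71=558/71; d'=(54−1·-821/71)/(558/71)=4655/558
back: M3=4655/558
back: M2=-821/71−10/71·4655/558=-3554/279
back: M1=47/10−3/10·-3554/279=1585/186
M: M0=0, M1=1585/186, M2=-3554/279, M3=4655/558, M4=0
seg 0: a=4, c=M0/2=0, d=(M1−M0)/(6·2)=1585/2232, b=Δ0−h0·(2M0+M1)/6=-2048/279
seg 1: a=-5, c=M1/2=1585/372, d=(M2−M1)/(6·3)=-11863/10044, b=Δ1−h1·(2M1+M2)/6=659/558
seg 2: a=5, c=M2/2=-1777/279, d=(M3−M2)/(6·1)=1307/372, b=Δ2−h2·(2M2+M3)/6=-5741/1116
seg 3: a=-3, c=M3/2=4655/1116, d=(M4−M3)/(6·3)=-4655/10044, b=Δ3−h3·(2M3+M4)/6=-4097/558
t_q=33/4 → seg 3, τ=9/4; S=-3+-4097/558·τ+4655/1116·τ²+-4655/10044·τ³=-29227/7936

  seg 0: a=4 b=-2048/279 c=0 d=1585/2232
  seg 1: a=-5 b=659/558 c=1585/372 d=-11863/10044
  seg 2: a=5 b=-5741/1116 c=-1777/279 d=1307/372
  seg 3: a=-3 b=-4097/558 c=4655/1116 d=-4655/10044
S(33/4) = -29227/7936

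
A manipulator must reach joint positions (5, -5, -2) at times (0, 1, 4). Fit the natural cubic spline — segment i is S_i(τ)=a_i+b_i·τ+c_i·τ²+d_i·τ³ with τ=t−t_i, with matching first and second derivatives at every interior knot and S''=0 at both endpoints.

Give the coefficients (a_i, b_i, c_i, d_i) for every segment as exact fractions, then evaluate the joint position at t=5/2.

Δ: Δ0=-10, Δ1=1
row 1: diag=8, rhs=66; c'=3/8, d'=33/4
back: M1=33/4
M: M0=0, M1=33/4, M2=0
seg 0: a=5, c=M0/2=0, d=(M1−M0)/(6·1)=11/8, b=Δ0−h0·(2M0+M1)/6=-91/8
seg 1: a=-5, c=M1/2=33/8, d=(M2−M1)/(6·3)=-11/24, b=Δ1−h1·(2M1+M2)/6=-29/4
t_q=5/2 → seg 1, τ=3/2; S=-5+-29/4·τ+33/8·τ²+-11/24·τ³=-521/64

  seg 0: a=5 b=-91/8 c=0 d=11/8
  seg 1: a=-5 b=-29/4 c=33/8 d=-11/24
S(5/2) = -521/64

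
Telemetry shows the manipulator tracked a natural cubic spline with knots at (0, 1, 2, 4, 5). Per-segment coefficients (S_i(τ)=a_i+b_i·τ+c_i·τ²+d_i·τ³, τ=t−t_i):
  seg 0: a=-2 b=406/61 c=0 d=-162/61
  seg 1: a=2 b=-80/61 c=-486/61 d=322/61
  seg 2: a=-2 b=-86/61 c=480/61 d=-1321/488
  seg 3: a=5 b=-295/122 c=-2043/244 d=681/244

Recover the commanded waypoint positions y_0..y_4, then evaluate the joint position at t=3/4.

y_0 = S_0(0) = a_0 = -2
y_1 = S_1(0) = a_1 = 2
y_2 = S_2(0) = a_2 = -2
y_3 = S_3(0) = a_3 = 5
y_4 = S_3(1) = -3
t_q=3/4 is in segment 0 (τ=3/4); S_0(τ)=3653/1952

y_0=-2 y_1=2 y_2=-2 y_3=5 y_4=-3
S(3/4) = 3653/1952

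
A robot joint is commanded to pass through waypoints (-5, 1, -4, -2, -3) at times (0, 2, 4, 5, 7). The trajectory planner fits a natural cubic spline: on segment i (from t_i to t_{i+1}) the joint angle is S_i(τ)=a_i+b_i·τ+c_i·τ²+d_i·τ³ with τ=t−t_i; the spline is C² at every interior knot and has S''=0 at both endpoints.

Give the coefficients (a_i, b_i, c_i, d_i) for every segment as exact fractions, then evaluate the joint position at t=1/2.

Δ: Δ0=3, Δ1=-5/2, Δ2=2, Δ3=-1/2
row 1: diag=8, rhs=-33; c'=1/4, d'=-33/8
row 2: denom=6−2·1/4=11/2; d'=(27−2·-33/8)/(11/2)=141/22
row 3: denom=6−1·2/11=64/11; d'=(-15−1·141/22)/(64/11)=-471/128
back: M3=-471/128
back: M2=141/22−2/11·-471/128=453/64
back: M1=-33/8−1/4·453/64=-1509/256
M: M0=0, M1=-1509/256, M2=453/64, M3=-471/128, M4=0
seg 0: a=-5, c=M0/2=0, d=(M1−M0)/(6·2)=-503/1024, b=Δ0−h0·(2M0+M1)/6=1271/256
seg 1: a=1, c=M1/2=-1509/512, d=(M2−M1)/(6·2)=1107/1024, b=Δ1−h1·(2M1+M2)/6=-119/128
seg 2: a=-4, c=M2/2=453/128, d=(M3−M2)/(6·1)=-459/256, b=Δ2−h2·(2M2+M3)/6=65/256
seg 3: a=-2, c=M3/2=-471/256, d=(M4−M3)/(6·2)=157/512, b=Δ3−h3·(2M3+M4)/6=125/64
t_q=1/2 → seg 0, τ=1/2; S=-5+1271/256·τ+0·τ²+-503/1024·τ³=-21127/8192

  seg 0: a=-5 b=1271/256 c=0 d=-503/1024
  seg 1: a=1 b=-119/128 c=-1509/512 d=1107/1024
  seg 2: a=-4 b=65/256 c=453/128 d=-459/256
  seg 3: a=-2 b=125/64 c=-471/256 d=157/512
S(1/2) = -21127/8192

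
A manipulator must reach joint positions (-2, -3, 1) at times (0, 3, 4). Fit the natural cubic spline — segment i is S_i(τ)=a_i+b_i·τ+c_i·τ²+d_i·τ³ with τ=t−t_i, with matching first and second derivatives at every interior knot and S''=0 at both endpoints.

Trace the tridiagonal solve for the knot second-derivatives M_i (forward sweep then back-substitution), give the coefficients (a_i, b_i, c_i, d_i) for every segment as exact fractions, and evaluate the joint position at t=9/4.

  seg 0: a=-2 b=-47/24 c=0 d=13/72
  seg 1: a=-3 b=35/12 c=13/8 d=-13/24
S(9/4) = -2227/512

Δ: Δ0=-1/3, Δ1=4
row 1: diag=8, rhs=26; c'=1/8, d'=13/4
back: M1=13/4
M: M0=0, M1=13/4, M2=0
seg 0: a=-2, c=M0/2=0, d=(M1−M0)/(6·3)=13/72, b=Δ0−h0·(2M0+M1)/6=-47/24
seg 1: a=-3, c=M1/2=13/8, d=(M2−M1)/(6·1)=-13/24, b=Δ1−h1·(2M1+M2)/6=35/12
t_q=9/4 → seg 0, τ=9/4; S=-2+-47/24·τ+0·τ²+13/72·τ³=-2227/512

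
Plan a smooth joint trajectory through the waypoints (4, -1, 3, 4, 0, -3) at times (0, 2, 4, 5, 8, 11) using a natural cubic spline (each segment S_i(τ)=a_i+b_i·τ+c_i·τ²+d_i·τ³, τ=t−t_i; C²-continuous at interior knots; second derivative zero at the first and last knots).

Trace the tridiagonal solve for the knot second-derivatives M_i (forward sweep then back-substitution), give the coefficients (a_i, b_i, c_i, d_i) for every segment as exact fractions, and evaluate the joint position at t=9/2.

Δ: Δ0=-5/2, Δ1=2, Δ2=1, Δ3=-4/3, Δ4=-1
row 1: diag=8, rhs=27; c'=1/4, d'=27/8
row 2: denom=6−2·1/4=11/2; d'=(-6−2·27/8)/(11/2)=-51/22
row 3: denom=8−1·2/11=86/11; d'=(-14−1·-51/22)/(86/11)=-257/172
row 4: denom=12−3·33/86=933/86; d'=(2−3·-257/172)/(933/86)=1115/1866
back: M4=1115/1866
back: M3=-257/172−33/86·1115/1866=-536/311
back: M2=-51/22−2/11·-536/311=-1247/622
back: M1=27/8−1/4·-1247/622=2411/622
M: M0=0, M1=2411/622, M2=-1247/622, M3=-536/311, M4=1115/1866, M5=0
seg 0: a=4, c=M0/2=0, d=(M1−M0)/(6·2)=2411/7464, b=Δ0−h0·(2M0+M1)/6=-3538/933
seg 1: a=-1, c=M1/2=2411/1244, d=(M2−M1)/(6·2)=-1829/3732, b=Δ1−h1·(2M1+M2)/6=157/1866
seg 2: a=3, c=M2/2=-1247/1244, d=(M3−M2)/(6·1)=175/3732, b=Δ2−h2·(2M2+M3)/6=3649/1866
seg 3: a=4, c=M3/2=-268/311, d=(M4−M3)/(6·3)=4331/33588, b=Δ3−h3·(2M3+M4)/6=341/3732
seg 4: a=0, c=M4/2=1115/3732, d=(M5−M4)/(6·3)=-1115/33588, b=Δ4−h4·(2M4+M5)/6=-2981/1866
t_q=9/2 → seg 2, τ=1/2; S=3+3649/1866·τ+-1247/1244·τ²+175/3732·τ³=37151/9952

  seg 0: a=4 b=-3538/933 c=0 d=2411/7464
  seg 1: a=-1 b=157/1866 c=2411/1244 d=-1829/3732
  seg 2: a=3 b=3649/1866 c=-1247/1244 d=175/3732
  seg 3: a=4 b=341/3732 c=-268/311 d=4331/33588
  seg 4: a=0 b=-2981/1866 c=1115/3732 d=-1115/33588
S(9/2) = 37151/9952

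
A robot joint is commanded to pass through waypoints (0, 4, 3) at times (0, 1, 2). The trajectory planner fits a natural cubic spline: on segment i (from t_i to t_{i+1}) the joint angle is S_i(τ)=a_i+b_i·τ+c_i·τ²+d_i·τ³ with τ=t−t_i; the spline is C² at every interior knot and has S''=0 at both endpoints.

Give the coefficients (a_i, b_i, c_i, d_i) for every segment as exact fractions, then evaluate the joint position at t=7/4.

  seg 0: a=0 b=21/4 c=0 d=-5/4
  seg 1: a=4 b=3/2 c=-15/4 d=5/4
S(7/4) = 907/256

Δ: Δ0=4, Δ1=-1
row 1: diag=4, rhs=-30; c'=1/4, d'=-15/2
back: M1=-15/2
M: M0=0, M1=-15/2, M2=0
seg 0: a=0, c=M0/2=0, d=(M1−M0)/(6·1)=-5/4, b=Δ0−h0·(2M0+M1)/6=21/4
seg 1: a=4, c=M1/2=-15/4, d=(M2−M1)/(6·1)=5/4, b=Δ1−h1·(2M1+M2)/6=3/2
t_q=7/4 → seg 1, τ=3/4; S=4+3/2·τ+-15/4·τ²+5/4·τ³=907/256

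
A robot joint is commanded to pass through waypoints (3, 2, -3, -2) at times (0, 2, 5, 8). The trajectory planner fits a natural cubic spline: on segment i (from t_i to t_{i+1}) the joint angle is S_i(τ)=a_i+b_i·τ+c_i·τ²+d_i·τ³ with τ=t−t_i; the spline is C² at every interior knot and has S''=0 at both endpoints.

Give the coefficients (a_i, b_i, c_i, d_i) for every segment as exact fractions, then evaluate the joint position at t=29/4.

Δ: Δ0=-1/2, Δ1=-5/3, Δ2=1/3
row 1: diag=10, rhs=-7; c'=3/10, d'=-7/10
row 2: denom=12−3·3/10=111/10; d'=(12−3·-7/10)/(111/10)=47/37
back: M2=47/37
back: M1=-7/10−3/10·47/37=-40/37
M: M0=0, M1=-40/37, M2=47/37, M3=0
seg 0: a=3, c=M0/2=0, d=(M1−M0)/(6·2)=-10/111, b=Δ0−h0·(2M0+M1)/6=-31/222
seg 1: a=2, c=M1/2=-20/37, d=(M2−M1)/(6·3)=29/222, b=Δ1−h1·(2M1+M2)/6=-271/222
seg 2: a=-3, c=M2/2=47/74, d=(M3−M2)/(6·3)=-47/666, b=Δ2−h2·(2M2+M3)/6=-104/111
t_q=29/4 → seg 2, τ=9/4; S=-3+-104/111·τ+47/74·τ²+-47/666·τ³=-12771/4736

  seg 0: a=3 b=-31/222 c=0 d=-10/111
  seg 1: a=2 b=-271/222 c=-20/37 d=29/222
  seg 2: a=-3 b=-104/111 c=47/74 d=-47/666
S(29/4) = -12771/4736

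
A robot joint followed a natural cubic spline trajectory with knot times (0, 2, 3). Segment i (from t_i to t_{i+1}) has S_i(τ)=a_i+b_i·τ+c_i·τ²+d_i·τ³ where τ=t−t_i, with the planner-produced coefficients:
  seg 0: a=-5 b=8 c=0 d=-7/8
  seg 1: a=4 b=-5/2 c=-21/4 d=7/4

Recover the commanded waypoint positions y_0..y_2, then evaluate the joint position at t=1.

y_0 = S_0(0) = a_0 = -5
y_1 = S_1(0) = a_1 = 4
y_2 = S_1(1) = -2
t_q=1 is in segment 0 (τ=1); S_0(τ)=17/8

y_0=-5 y_1=4 y_2=-2
S(1) = 17/8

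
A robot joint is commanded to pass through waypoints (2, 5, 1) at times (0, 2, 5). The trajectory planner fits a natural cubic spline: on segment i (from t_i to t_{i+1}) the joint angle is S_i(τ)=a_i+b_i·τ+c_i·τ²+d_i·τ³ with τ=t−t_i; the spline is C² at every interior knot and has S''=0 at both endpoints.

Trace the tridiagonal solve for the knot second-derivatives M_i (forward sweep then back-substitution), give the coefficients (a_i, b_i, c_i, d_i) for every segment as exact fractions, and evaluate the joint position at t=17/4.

  seg 0: a=2 b=31/15 c=0 d=-17/120
  seg 1: a=5 b=11/30 c=-17/20 d=17/180
S(17/4) = 665/256

Δ: Δ0=3/2, Δ1=-4/3
row 1: diag=10, rhs=-17; c'=3/10, d'=-17/10
back: M1=-17/10
M: M0=0, M1=-17/10, M2=0
seg 0: a=2, c=M0/2=0, d=(M1−M0)/(6·2)=-17/120, b=Δ0−h0·(2M0+M1)/6=31/15
seg 1: a=5, c=M1/2=-17/20, d=(M2−M1)/(6·3)=17/180, b=Δ1−h1·(2M1+M2)/6=11/30
t_q=17/4 → seg 1, τ=9/4; S=5+11/30·τ+-17/20·τ²+17/180·τ³=665/256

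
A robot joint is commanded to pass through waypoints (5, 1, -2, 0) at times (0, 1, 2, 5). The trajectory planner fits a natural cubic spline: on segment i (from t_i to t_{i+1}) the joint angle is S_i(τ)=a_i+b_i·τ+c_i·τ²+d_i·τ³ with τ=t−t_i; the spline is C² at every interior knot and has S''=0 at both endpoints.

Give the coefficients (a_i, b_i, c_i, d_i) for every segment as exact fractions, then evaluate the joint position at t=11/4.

Δ: Δ0=-4, Δ1=-3, Δ2=2/3
row 1: diag=4, rhs=6; c'=1/4, d'=3/2
row 2: denom=8−1·1/4=31/4; d'=(22−1·3/2)/(31/4)=82/31
back: M2=82/31
back: M1=3/2−1/4·82/31=26/31
M: M0=0, M1=26/31, M2=82/31, M3=0
seg 0: a=5, c=M0/2=0, d=(M1−M0)/(6·1)=13/93, b=Δ0−h0·(2M0+M1)/6=-385/93
seg 1: a=1, c=M1/2=13/31, d=(M2−M1)/(6·1)=28/93, b=Δ1−h1·(2M1+M2)/6=-346/93
seg 2: a=-2, c=M2/2=41/31, d=(M3−M2)/(6·3)=-41/279, b=Δ2−h2·(2M2+M3)/6=-184/93
t_q=11/4 → seg 2, τ=3/4; S=-2+-184/93·τ+41/31·τ²+-41/279·τ³=-5559/1984

  seg 0: a=5 b=-385/93 c=0 d=13/93
  seg 1: a=1 b=-346/93 c=13/31 d=28/93
  seg 2: a=-2 b=-184/93 c=41/31 d=-41/279
S(11/4) = -5559/1984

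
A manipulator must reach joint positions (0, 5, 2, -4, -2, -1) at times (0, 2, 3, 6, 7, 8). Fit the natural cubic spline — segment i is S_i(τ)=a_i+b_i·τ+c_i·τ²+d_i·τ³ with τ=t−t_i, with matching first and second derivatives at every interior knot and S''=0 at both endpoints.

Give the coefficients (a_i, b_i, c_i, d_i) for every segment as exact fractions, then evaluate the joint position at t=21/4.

  seg 0: a=0 b=10789/2482 c=0 d=-573/1241
  seg 1: a=5 b=-2963/2482 c=-3438/1241 d=2393/2482
  seg 2: a=2 b=-4768/1241 c=303/2482 d=407/2482
  seg 3: a=-4 b=3271/2482 c=1983/1241 d=-2273/2482
  seg 4: a=-2 b=2192/1241 c=-2853/2482 d=951/2482
S(21/4) = -660613/158848

Δ: Δ0=5/2, Δ1=-3, Δ2=-2, Δ3=2, Δ4=1
row 1: diag=6, rhs=-33; c'=1/6, d'=-11/2
row 2: denom=8−1·1/6=47/6; d'=(6−1·-11/2)/(47/6)=69/47
row 3: denom=8−3·18/47=322/47; d'=(24−3·69/47)/(322/47)=921/322
row 4: denom=4−1·47/322=1241/322; d'=(-6−1·921/322)/(1241/322)=-2853/1241
back: M4=-2853/1241
back: M3=921/322−47/322·-2853/1241=3966/1241
back: M2=69/47−18/47·3966/1241=303/1241
back: M1=-11/2−1/6·303/1241=-6876/1241
M: M0=0, M1=-6876/1241, M2=303/1241, M3=3966/1241, M4=-2853/1241, M5=0
seg 0: a=0, c=M0/2=0, d=(M1−M0)/(6·2)=-573/1241, b=Δ0−h0·(2M0+M1)/6=10789/2482
seg 1: a=5, c=M1/2=-3438/1241, d=(M2−M1)/(6·1)=2393/2482, b=Δ1−h1·(2M1+M2)/6=-2963/2482
seg 2: a=2, c=M2/2=303/2482, d=(M3−M2)/(6·3)=407/2482, b=Δ2−h2·(2M2+M3)/6=-4768/1241
seg 3: a=-4, c=M3/2=1983/1241, d=(M4−M3)/(6·1)=-2273/2482, b=Δ3−h3·(2M3+M4)/6=3271/2482
seg 4: a=-2, c=M4/2=-2853/2482, d=(M5−M4)/(6·1)=951/2482, b=Δ4−h4·(2M4+M5)/6=2192/1241
t_q=21/4 → seg 2, τ=9/4; S=2+-4768/1241·τ+303/2482·τ²+407/2482·τ³=-660613/158848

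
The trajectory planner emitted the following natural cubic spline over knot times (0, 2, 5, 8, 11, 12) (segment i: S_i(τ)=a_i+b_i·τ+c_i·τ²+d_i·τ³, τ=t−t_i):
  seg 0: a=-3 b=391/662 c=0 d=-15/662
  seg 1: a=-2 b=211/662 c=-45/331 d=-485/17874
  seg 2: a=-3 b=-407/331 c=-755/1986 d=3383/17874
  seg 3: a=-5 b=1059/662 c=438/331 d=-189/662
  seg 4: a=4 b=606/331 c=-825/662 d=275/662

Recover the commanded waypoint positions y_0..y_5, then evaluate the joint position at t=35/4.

y_0=-3 y_1=-2 y_2=-3 y_3=-5 y_4=4 y_5=5
S(35/4) = -134575/42368

y_0 = S_0(0) = a_0 = -3
y_1 = S_1(0) = a_1 = -2
y_2 = S_2(0) = a_2 = -3
y_3 = S_3(0) = a_3 = -5
y_4 = S_4(0) = a_4 = 4
y_5 = S_4(1) = 5
t_q=35/4 is in segment 3 (τ=3/4); S_3(τ)=-134575/42368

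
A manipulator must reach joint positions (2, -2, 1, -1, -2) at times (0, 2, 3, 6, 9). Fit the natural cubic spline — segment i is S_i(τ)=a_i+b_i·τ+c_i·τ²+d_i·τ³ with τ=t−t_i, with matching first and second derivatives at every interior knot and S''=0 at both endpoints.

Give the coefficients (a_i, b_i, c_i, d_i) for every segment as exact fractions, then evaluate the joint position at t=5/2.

  seg 0: a=2 b=-66/17 c=0 d=8/17
  seg 1: a=-2 b=30/17 c=48/17 d=-27/17
  seg 2: a=1 b=45/17 c=-33/17 d=128/459
  seg 3: a=-1 b=-25/17 c=29/51 d=-29/459
S(5/2) = -83/136

Δ: Δ0=-2, Δ1=3, Δ2=-2/3, Δ3=-1/3
row 1: diag=6, rhs=30; c'=1/6, d'=5
row 2: denom=8−1·1/6=47/6; d'=(-22−1·5)/(47/6)=-162/47
row 3: denom=12−3·18/47=510/47; d'=(2−3·-162/47)/(510/47)=58/51
back: M3=58/51
back: M2=-162/47−18/47·58/51=-66/17
back: M1=5−1/6·-66/17=96/17
M: M0=0, M1=96/17, M2=-66/17, M3=58/51, M4=0
seg 0: a=2, c=M0/2=0, d=(M1−M0)/(6·2)=8/17, b=Δ0−h0·(2M0+M1)/6=-66/17
seg 1: a=-2, c=M1/2=48/17, d=(M2−M1)/(6·1)=-27/17, b=Δ1−h1·(2M1+M2)/6=30/17
seg 2: a=1, c=M2/2=-33/17, d=(M3−M2)/(6·3)=128/459, b=Δ2−h2·(2M2+M3)/6=45/17
seg 3: a=-1, c=M3/2=29/51, d=(M4−M3)/(6·3)=-29/459, b=Δ3−h3·(2M3+M4)/6=-25/17
t_q=5/2 → seg 1, τ=1/2; S=-2+30/17·τ+48/17·τ²+-27/17·τ³=-83/136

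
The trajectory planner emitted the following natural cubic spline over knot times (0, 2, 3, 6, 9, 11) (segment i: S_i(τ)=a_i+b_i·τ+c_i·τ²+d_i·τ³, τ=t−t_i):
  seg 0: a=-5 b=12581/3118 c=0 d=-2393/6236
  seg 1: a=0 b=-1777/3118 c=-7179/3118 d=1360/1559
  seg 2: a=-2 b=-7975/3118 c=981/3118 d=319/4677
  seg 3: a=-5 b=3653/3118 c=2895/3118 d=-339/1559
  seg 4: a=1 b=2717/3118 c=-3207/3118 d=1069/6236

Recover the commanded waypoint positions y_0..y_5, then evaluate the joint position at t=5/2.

y_0=-5 y_1=0 y_2=-2 y_3=-5 y_4=1 y_5=0
S(5/2) = -9373/12472

y_0 = S_0(0) = a_0 = -5
y_1 = S_1(0) = a_1 = 0
y_2 = S_2(0) = a_2 = -2
y_3 = S_3(0) = a_3 = -5
y_4 = S_4(0) = a_4 = 1
y_5 = S_4(2) = 0
t_q=5/2 is in segment 1 (τ=1/2); S_1(τ)=-9373/12472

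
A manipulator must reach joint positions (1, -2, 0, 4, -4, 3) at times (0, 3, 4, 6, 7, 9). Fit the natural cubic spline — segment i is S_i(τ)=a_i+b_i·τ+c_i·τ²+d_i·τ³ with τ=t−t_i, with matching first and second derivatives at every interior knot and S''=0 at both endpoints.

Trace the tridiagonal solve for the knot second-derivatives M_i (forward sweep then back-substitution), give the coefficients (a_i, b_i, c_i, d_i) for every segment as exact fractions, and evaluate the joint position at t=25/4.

Δ: Δ0=-1, Δ1=2, Δ2=2, Δ3=-8, Δ4=7/2
row 1: diag=8, rhs=18; c'=1/8, d'=9/4
row 2: denom=6−1·1/8=47/8; d'=(0−1·9/4)/(47/8)=-18/47
row 3: denom=6−2·16/47=250/47; d'=(-60−2·-18/47)/(250/47)=-1392/125
row 4: denom=6−1·47/250=1453/250; d'=(69−1·-1392/125)/(1453/250)=20034/1453
back: M4=20034/1453
back: M3=-1392/125−47/250·20034/1453=-19947/1453
back: M2=-18/47−16/47·-19947/1453=6234/1453
back: M1=9/4−1/8·6234/1453=2490/1453
M: M0=0, M1=2490/1453, M2=6234/1453, M3=-19947/1453, M4=20034/1453, M5=0
seg 0: a=1, c=M0/2=0, d=(M1−M0)/(6·3)=415/4359, b=Δ0−h0·(2M0+M1)/6=-2698/1453
seg 1: a=-2, c=M1/2=1245/1453, d=(M2−M1)/(6·1)=624/1453, b=Δ1−h1·(2M1+M2)/6=1037/1453
seg 2: a=0, c=M2/2=3117/1453, d=(M3−M2)/(6·2)=-8727/5812, b=Δ2−h2·(2M2+M3)/6=5399/1453
seg 3: a=4, c=M3/2=-19947/2906, d=(M4−M3)/(6·1)=13327/2906, b=Δ3−h3·(2M3+M4)/6=-8314/1453
seg 4: a=-4, c=M4/2=10017/1453, d=(M5−M4)/(6·2)=-3339/2906, b=Δ4−h4·(2M4+M5)/6=-16541/2906
t_q=25/4 → seg 3, τ=1/4; S=4+-8314/1453·τ+-19947/2906·τ²+13327/2906·τ³=411427/185984

  seg 0: a=1 b=-2698/1453 c=0 d=415/4359
  seg 1: a=-2 b=1037/1453 c=1245/1453 d=624/1453
  seg 2: a=0 b=5399/1453 c=3117/1453 d=-8727/5812
  seg 3: a=4 b=-8314/1453 c=-19947/2906 d=13327/2906
  seg 4: a=-4 b=-16541/2906 c=10017/1453 d=-3339/2906
S(25/4) = 411427/185984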